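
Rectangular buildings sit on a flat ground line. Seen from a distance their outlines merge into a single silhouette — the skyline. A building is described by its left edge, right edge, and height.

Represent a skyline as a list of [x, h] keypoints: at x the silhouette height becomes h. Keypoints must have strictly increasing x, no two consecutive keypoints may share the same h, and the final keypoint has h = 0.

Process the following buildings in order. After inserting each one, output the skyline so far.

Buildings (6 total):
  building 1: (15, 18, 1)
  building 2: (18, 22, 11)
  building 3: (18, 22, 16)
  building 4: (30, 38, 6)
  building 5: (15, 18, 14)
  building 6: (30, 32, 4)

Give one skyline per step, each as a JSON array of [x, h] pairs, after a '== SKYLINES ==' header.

== SKYLINES ==
[[15,1],[18,0]]
[[15,1],[18,11],[22,0]]
[[15,1],[18,16],[22,0]]
[[15,1],[18,16],[22,0],[30,6],[38,0]]
[[15,14],[18,16],[22,0],[30,6],[38,0]]
[[15,14],[18,16],[22,0],[30,6],[38,0]]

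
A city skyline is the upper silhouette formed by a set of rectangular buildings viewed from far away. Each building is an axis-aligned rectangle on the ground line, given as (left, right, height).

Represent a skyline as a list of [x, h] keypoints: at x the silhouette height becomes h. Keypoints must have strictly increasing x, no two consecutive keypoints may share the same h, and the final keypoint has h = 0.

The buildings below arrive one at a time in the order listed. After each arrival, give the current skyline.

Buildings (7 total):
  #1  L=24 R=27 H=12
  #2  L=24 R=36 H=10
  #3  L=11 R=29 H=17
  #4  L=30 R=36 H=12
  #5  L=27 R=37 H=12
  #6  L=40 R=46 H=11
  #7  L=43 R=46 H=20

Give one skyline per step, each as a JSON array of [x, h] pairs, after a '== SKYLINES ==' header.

== SKYLINES ==
[[24,12],[27,0]]
[[24,12],[27,10],[36,0]]
[[11,17],[29,10],[36,0]]
[[11,17],[29,10],[30,12],[36,0]]
[[11,17],[29,12],[37,0]]
[[11,17],[29,12],[37,0],[40,11],[46,0]]
[[11,17],[29,12],[37,0],[40,11],[43,20],[46,0]]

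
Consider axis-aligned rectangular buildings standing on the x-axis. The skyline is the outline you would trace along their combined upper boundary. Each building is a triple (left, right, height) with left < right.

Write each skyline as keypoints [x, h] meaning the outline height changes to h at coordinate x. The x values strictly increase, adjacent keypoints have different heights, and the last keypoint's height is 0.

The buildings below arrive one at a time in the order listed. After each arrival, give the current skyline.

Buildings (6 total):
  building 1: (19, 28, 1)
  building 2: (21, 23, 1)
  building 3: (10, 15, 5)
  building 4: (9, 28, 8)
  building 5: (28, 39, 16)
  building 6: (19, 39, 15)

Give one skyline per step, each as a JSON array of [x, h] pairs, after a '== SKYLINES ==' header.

== SKYLINES ==
[[19,1],[28,0]]
[[19,1],[28,0]]
[[10,5],[15,0],[19,1],[28,0]]
[[9,8],[28,0]]
[[9,8],[28,16],[39,0]]
[[9,8],[19,15],[28,16],[39,0]]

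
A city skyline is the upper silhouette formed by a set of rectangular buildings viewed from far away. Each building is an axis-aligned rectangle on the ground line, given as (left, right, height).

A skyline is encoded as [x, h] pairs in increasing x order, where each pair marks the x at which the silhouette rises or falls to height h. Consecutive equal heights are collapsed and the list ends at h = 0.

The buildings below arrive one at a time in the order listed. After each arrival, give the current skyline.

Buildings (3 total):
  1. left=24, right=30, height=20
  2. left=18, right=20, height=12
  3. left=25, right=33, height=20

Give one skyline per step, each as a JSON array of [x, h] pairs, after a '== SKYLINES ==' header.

== SKYLINES ==
[[24,20],[30,0]]
[[18,12],[20,0],[24,20],[30,0]]
[[18,12],[20,0],[24,20],[33,0]]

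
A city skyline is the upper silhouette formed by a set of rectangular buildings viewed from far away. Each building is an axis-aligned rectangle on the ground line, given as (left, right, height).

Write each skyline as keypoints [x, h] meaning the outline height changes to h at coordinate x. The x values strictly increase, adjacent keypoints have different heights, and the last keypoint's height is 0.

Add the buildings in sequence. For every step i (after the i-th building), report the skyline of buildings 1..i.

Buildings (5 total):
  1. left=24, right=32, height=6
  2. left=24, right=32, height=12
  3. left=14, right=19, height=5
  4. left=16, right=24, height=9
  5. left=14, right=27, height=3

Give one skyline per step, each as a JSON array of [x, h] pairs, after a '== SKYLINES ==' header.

== SKYLINES ==
[[24,6],[32,0]]
[[24,12],[32,0]]
[[14,5],[19,0],[24,12],[32,0]]
[[14,5],[16,9],[24,12],[32,0]]
[[14,5],[16,9],[24,12],[32,0]]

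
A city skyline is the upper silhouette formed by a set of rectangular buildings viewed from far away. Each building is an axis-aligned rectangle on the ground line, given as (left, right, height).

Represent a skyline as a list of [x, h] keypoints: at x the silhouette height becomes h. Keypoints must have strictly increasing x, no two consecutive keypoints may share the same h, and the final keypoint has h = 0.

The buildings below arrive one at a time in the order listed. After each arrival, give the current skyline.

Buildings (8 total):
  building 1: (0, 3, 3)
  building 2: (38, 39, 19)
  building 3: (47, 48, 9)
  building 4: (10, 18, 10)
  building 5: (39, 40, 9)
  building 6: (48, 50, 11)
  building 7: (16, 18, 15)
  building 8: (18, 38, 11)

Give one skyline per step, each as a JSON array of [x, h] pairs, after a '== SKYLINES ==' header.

== SKYLINES ==
[[0,3],[3,0]]
[[0,3],[3,0],[38,19],[39,0]]
[[0,3],[3,0],[38,19],[39,0],[47,9],[48,0]]
[[0,3],[3,0],[10,10],[18,0],[38,19],[39,0],[47,9],[48,0]]
[[0,3],[3,0],[10,10],[18,0],[38,19],[39,9],[40,0],[47,9],[48,0]]
[[0,3],[3,0],[10,10],[18,0],[38,19],[39,9],[40,0],[47,9],[48,11],[50,0]]
[[0,3],[3,0],[10,10],[16,15],[18,0],[38,19],[39,9],[40,0],[47,9],[48,11],[50,0]]
[[0,3],[3,0],[10,10],[16,15],[18,11],[38,19],[39,9],[40,0],[47,9],[48,11],[50,0]]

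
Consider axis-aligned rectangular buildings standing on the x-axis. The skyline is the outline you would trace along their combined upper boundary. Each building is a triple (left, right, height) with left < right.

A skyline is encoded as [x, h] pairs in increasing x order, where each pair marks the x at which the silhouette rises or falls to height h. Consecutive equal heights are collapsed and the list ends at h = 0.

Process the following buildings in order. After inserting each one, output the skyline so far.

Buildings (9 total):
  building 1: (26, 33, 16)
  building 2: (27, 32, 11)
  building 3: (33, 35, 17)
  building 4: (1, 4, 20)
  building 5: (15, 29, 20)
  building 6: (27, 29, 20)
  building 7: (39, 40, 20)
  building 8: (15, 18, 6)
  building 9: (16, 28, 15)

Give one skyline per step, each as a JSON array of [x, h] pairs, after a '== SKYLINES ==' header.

== SKYLINES ==
[[26,16],[33,0]]
[[26,16],[33,0]]
[[26,16],[33,17],[35,0]]
[[1,20],[4,0],[26,16],[33,17],[35,0]]
[[1,20],[4,0],[15,20],[29,16],[33,17],[35,0]]
[[1,20],[4,0],[15,20],[29,16],[33,17],[35,0]]
[[1,20],[4,0],[15,20],[29,16],[33,17],[35,0],[39,20],[40,0]]
[[1,20],[4,0],[15,20],[29,16],[33,17],[35,0],[39,20],[40,0]]
[[1,20],[4,0],[15,20],[29,16],[33,17],[35,0],[39,20],[40,0]]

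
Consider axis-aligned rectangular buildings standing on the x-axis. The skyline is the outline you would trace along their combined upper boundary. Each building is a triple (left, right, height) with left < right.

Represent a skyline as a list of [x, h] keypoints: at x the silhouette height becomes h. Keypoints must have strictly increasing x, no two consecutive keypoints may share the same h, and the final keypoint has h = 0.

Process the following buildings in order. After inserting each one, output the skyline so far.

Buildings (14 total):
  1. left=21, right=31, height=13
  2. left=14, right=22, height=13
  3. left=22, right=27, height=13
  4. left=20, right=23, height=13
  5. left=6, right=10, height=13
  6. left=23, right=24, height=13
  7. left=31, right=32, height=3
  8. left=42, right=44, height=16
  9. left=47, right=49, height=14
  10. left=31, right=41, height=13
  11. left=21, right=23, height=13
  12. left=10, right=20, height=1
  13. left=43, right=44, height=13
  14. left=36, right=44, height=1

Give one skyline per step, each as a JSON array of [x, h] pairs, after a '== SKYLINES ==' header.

== SKYLINES ==
[[21,13],[31,0]]
[[14,13],[31,0]]
[[14,13],[31,0]]
[[14,13],[31,0]]
[[6,13],[10,0],[14,13],[31,0]]
[[6,13],[10,0],[14,13],[31,0]]
[[6,13],[10,0],[14,13],[31,3],[32,0]]
[[6,13],[10,0],[14,13],[31,3],[32,0],[42,16],[44,0]]
[[6,13],[10,0],[14,13],[31,3],[32,0],[42,16],[44,0],[47,14],[49,0]]
[[6,13],[10,0],[14,13],[41,0],[42,16],[44,0],[47,14],[49,0]]
[[6,13],[10,0],[14,13],[41,0],[42,16],[44,0],[47,14],[49,0]]
[[6,13],[10,1],[14,13],[41,0],[42,16],[44,0],[47,14],[49,0]]
[[6,13],[10,1],[14,13],[41,0],[42,16],[44,0],[47,14],[49,0]]
[[6,13],[10,1],[14,13],[41,1],[42,16],[44,0],[47,14],[49,0]]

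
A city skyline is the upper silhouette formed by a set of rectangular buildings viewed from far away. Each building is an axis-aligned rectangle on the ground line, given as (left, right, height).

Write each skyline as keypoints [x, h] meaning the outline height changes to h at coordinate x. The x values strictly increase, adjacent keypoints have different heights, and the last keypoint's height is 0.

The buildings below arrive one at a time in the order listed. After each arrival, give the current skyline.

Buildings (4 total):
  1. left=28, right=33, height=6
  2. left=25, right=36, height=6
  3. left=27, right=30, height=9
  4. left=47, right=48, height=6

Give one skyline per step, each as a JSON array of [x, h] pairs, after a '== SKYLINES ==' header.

== SKYLINES ==
[[28,6],[33,0]]
[[25,6],[36,0]]
[[25,6],[27,9],[30,6],[36,0]]
[[25,6],[27,9],[30,6],[36,0],[47,6],[48,0]]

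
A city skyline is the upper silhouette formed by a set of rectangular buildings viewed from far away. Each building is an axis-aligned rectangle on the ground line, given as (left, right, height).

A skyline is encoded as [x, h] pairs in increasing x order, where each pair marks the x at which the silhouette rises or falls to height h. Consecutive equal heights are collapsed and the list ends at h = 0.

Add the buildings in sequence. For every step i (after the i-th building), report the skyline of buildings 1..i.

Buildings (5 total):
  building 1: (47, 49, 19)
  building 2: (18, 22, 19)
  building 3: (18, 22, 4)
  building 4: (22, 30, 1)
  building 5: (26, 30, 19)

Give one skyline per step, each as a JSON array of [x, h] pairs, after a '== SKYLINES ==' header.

== SKYLINES ==
[[47,19],[49,0]]
[[18,19],[22,0],[47,19],[49,0]]
[[18,19],[22,0],[47,19],[49,0]]
[[18,19],[22,1],[30,0],[47,19],[49,0]]
[[18,19],[22,1],[26,19],[30,0],[47,19],[49,0]]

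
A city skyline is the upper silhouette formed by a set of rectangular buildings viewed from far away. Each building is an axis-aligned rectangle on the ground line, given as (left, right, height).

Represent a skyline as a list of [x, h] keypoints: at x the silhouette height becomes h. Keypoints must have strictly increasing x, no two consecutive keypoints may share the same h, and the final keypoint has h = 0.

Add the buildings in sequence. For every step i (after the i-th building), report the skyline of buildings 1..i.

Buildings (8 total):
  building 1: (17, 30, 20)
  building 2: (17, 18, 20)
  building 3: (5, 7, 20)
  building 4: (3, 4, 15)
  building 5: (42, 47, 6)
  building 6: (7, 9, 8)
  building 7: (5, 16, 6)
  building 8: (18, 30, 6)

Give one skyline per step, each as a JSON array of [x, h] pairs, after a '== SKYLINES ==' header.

== SKYLINES ==
[[17,20],[30,0]]
[[17,20],[30,0]]
[[5,20],[7,0],[17,20],[30,0]]
[[3,15],[4,0],[5,20],[7,0],[17,20],[30,0]]
[[3,15],[4,0],[5,20],[7,0],[17,20],[30,0],[42,6],[47,0]]
[[3,15],[4,0],[5,20],[7,8],[9,0],[17,20],[30,0],[42,6],[47,0]]
[[3,15],[4,0],[5,20],[7,8],[9,6],[16,0],[17,20],[30,0],[42,6],[47,0]]
[[3,15],[4,0],[5,20],[7,8],[9,6],[16,0],[17,20],[30,0],[42,6],[47,0]]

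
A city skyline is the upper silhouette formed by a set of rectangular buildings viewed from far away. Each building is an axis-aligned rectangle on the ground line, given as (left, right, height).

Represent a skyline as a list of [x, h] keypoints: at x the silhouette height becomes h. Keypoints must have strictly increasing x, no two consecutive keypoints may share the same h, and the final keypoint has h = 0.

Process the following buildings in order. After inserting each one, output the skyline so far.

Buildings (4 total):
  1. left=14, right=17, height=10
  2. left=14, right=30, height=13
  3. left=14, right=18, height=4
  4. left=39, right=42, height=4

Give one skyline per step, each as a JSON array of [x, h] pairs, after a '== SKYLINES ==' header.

== SKYLINES ==
[[14,10],[17,0]]
[[14,13],[30,0]]
[[14,13],[30,0]]
[[14,13],[30,0],[39,4],[42,0]]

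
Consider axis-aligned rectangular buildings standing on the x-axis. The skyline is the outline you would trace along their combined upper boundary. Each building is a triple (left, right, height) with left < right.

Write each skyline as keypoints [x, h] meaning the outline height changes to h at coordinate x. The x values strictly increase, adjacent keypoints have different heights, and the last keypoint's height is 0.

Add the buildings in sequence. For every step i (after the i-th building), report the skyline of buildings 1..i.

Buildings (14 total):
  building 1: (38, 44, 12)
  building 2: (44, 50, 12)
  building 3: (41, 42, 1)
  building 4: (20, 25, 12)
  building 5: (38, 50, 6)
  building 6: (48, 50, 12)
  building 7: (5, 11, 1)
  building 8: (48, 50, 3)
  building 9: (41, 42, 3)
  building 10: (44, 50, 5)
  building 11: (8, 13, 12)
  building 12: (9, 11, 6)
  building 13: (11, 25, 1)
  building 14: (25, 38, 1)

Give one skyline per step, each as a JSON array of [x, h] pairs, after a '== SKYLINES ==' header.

== SKYLINES ==
[[38,12],[44,0]]
[[38,12],[50,0]]
[[38,12],[50,0]]
[[20,12],[25,0],[38,12],[50,0]]
[[20,12],[25,0],[38,12],[50,0]]
[[20,12],[25,0],[38,12],[50,0]]
[[5,1],[11,0],[20,12],[25,0],[38,12],[50,0]]
[[5,1],[11,0],[20,12],[25,0],[38,12],[50,0]]
[[5,1],[11,0],[20,12],[25,0],[38,12],[50,0]]
[[5,1],[11,0],[20,12],[25,0],[38,12],[50,0]]
[[5,1],[8,12],[13,0],[20,12],[25,0],[38,12],[50,0]]
[[5,1],[8,12],[13,0],[20,12],[25,0],[38,12],[50,0]]
[[5,1],[8,12],[13,1],[20,12],[25,0],[38,12],[50,0]]
[[5,1],[8,12],[13,1],[20,12],[25,1],[38,12],[50,0]]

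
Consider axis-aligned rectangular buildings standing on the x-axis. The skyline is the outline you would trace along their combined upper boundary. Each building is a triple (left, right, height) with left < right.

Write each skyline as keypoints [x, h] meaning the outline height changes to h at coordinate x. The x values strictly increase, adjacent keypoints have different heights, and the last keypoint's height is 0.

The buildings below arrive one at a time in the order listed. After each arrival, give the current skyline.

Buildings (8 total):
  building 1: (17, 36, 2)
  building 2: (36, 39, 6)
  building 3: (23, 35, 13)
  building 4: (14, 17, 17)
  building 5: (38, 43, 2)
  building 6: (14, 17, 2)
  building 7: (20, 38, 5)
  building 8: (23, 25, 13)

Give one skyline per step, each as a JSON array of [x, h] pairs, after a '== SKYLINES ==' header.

== SKYLINES ==
[[17,2],[36,0]]
[[17,2],[36,6],[39,0]]
[[17,2],[23,13],[35,2],[36,6],[39,0]]
[[14,17],[17,2],[23,13],[35,2],[36,6],[39,0]]
[[14,17],[17,2],[23,13],[35,2],[36,6],[39,2],[43,0]]
[[14,17],[17,2],[23,13],[35,2],[36,6],[39,2],[43,0]]
[[14,17],[17,2],[20,5],[23,13],[35,5],[36,6],[39,2],[43,0]]
[[14,17],[17,2],[20,5],[23,13],[35,5],[36,6],[39,2],[43,0]]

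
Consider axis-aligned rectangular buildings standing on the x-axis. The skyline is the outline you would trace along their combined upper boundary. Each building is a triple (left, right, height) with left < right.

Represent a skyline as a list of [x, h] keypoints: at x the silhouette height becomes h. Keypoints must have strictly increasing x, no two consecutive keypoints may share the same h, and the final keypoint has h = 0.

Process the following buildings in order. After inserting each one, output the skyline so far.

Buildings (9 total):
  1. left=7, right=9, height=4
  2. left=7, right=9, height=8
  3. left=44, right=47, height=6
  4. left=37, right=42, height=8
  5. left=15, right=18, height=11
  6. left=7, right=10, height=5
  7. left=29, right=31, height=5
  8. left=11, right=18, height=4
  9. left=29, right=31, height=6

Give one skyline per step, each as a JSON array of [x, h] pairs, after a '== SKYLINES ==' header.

== SKYLINES ==
[[7,4],[9,0]]
[[7,8],[9,0]]
[[7,8],[9,0],[44,6],[47,0]]
[[7,8],[9,0],[37,8],[42,0],[44,6],[47,0]]
[[7,8],[9,0],[15,11],[18,0],[37,8],[42,0],[44,6],[47,0]]
[[7,8],[9,5],[10,0],[15,11],[18,0],[37,8],[42,0],[44,6],[47,0]]
[[7,8],[9,5],[10,0],[15,11],[18,0],[29,5],[31,0],[37,8],[42,0],[44,6],[47,0]]
[[7,8],[9,5],[10,0],[11,4],[15,11],[18,0],[29,5],[31,0],[37,8],[42,0],[44,6],[47,0]]
[[7,8],[9,5],[10,0],[11,4],[15,11],[18,0],[29,6],[31,0],[37,8],[42,0],[44,6],[47,0]]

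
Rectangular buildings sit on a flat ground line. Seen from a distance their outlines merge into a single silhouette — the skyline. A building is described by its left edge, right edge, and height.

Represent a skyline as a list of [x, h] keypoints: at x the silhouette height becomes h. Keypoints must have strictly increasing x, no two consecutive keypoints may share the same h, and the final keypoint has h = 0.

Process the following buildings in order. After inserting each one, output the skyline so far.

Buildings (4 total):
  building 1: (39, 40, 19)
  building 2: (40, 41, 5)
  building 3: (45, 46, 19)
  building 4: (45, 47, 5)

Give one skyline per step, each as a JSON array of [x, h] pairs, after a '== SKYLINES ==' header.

== SKYLINES ==
[[39,19],[40,0]]
[[39,19],[40,5],[41,0]]
[[39,19],[40,5],[41,0],[45,19],[46,0]]
[[39,19],[40,5],[41,0],[45,19],[46,5],[47,0]]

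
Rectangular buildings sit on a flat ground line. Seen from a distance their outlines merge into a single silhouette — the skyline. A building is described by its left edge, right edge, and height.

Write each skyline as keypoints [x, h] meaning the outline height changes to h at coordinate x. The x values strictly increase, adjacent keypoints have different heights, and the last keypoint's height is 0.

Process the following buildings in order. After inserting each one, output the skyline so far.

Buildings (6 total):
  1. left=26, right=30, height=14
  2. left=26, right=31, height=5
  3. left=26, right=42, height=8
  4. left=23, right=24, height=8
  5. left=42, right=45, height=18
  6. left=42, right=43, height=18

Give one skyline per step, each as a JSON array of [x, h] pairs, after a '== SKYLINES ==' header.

== SKYLINES ==
[[26,14],[30,0]]
[[26,14],[30,5],[31,0]]
[[26,14],[30,8],[42,0]]
[[23,8],[24,0],[26,14],[30,8],[42,0]]
[[23,8],[24,0],[26,14],[30,8],[42,18],[45,0]]
[[23,8],[24,0],[26,14],[30,8],[42,18],[45,0]]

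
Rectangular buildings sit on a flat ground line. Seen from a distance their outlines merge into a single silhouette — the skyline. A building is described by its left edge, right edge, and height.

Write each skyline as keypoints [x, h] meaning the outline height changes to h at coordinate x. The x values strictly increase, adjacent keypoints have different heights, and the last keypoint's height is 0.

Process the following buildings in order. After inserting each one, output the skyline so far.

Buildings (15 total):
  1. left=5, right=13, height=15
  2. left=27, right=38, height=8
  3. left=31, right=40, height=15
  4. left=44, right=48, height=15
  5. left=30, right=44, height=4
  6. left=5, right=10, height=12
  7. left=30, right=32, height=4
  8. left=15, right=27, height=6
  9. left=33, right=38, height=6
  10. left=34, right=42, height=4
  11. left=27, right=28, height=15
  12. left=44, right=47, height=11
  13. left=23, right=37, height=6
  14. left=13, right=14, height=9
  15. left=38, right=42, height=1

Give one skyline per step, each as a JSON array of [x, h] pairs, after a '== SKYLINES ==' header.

== SKYLINES ==
[[5,15],[13,0]]
[[5,15],[13,0],[27,8],[38,0]]
[[5,15],[13,0],[27,8],[31,15],[40,0]]
[[5,15],[13,0],[27,8],[31,15],[40,0],[44,15],[48,0]]
[[5,15],[13,0],[27,8],[31,15],[40,4],[44,15],[48,0]]
[[5,15],[13,0],[27,8],[31,15],[40,4],[44,15],[48,0]]
[[5,15],[13,0],[27,8],[31,15],[40,4],[44,15],[48,0]]
[[5,15],[13,0],[15,6],[27,8],[31,15],[40,4],[44,15],[48,0]]
[[5,15],[13,0],[15,6],[27,8],[31,15],[40,4],[44,15],[48,0]]
[[5,15],[13,0],[15,6],[27,8],[31,15],[40,4],[44,15],[48,0]]
[[5,15],[13,0],[15,6],[27,15],[28,8],[31,15],[40,4],[44,15],[48,0]]
[[5,15],[13,0],[15,6],[27,15],[28,8],[31,15],[40,4],[44,15],[48,0]]
[[5,15],[13,0],[15,6],[27,15],[28,8],[31,15],[40,4],[44,15],[48,0]]
[[5,15],[13,9],[14,0],[15,6],[27,15],[28,8],[31,15],[40,4],[44,15],[48,0]]
[[5,15],[13,9],[14,0],[15,6],[27,15],[28,8],[31,15],[40,4],[44,15],[48,0]]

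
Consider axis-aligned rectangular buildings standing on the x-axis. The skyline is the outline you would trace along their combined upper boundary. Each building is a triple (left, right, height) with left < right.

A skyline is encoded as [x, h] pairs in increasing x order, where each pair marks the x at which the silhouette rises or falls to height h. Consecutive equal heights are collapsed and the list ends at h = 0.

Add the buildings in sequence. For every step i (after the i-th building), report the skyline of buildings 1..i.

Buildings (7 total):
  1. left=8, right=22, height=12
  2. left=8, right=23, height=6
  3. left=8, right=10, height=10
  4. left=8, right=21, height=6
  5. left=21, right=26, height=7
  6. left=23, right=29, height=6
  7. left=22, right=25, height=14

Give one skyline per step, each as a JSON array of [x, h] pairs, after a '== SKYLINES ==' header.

== SKYLINES ==
[[8,12],[22,0]]
[[8,12],[22,6],[23,0]]
[[8,12],[22,6],[23,0]]
[[8,12],[22,6],[23,0]]
[[8,12],[22,7],[26,0]]
[[8,12],[22,7],[26,6],[29,0]]
[[8,12],[22,14],[25,7],[26,6],[29,0]]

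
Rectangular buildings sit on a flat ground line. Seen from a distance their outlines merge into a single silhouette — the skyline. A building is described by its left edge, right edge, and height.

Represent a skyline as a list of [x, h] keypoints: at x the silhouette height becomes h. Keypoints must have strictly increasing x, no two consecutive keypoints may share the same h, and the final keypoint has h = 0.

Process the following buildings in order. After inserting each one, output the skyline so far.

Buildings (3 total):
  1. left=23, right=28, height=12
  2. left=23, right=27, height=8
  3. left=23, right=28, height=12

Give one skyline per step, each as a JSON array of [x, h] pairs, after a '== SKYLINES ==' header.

== SKYLINES ==
[[23,12],[28,0]]
[[23,12],[28,0]]
[[23,12],[28,0]]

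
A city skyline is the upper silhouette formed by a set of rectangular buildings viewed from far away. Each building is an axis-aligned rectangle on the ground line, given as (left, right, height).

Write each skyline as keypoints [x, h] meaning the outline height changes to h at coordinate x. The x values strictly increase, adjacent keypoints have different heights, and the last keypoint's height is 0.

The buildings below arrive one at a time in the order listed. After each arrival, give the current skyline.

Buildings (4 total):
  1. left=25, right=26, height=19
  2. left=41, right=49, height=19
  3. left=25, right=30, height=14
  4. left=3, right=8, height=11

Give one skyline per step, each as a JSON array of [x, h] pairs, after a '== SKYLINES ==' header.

== SKYLINES ==
[[25,19],[26,0]]
[[25,19],[26,0],[41,19],[49,0]]
[[25,19],[26,14],[30,0],[41,19],[49,0]]
[[3,11],[8,0],[25,19],[26,14],[30,0],[41,19],[49,0]]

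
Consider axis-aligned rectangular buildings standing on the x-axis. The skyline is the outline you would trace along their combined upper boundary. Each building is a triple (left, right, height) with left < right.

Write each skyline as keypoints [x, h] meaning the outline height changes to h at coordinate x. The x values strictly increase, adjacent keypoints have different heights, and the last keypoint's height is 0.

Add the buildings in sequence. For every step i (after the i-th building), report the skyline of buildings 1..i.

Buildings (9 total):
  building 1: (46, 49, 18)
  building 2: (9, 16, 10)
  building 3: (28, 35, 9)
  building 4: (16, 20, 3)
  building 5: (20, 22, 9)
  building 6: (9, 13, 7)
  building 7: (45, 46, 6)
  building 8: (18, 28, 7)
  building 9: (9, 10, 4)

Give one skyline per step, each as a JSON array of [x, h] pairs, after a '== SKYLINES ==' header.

== SKYLINES ==
[[46,18],[49,0]]
[[9,10],[16,0],[46,18],[49,0]]
[[9,10],[16,0],[28,9],[35,0],[46,18],[49,0]]
[[9,10],[16,3],[20,0],[28,9],[35,0],[46,18],[49,0]]
[[9,10],[16,3],[20,9],[22,0],[28,9],[35,0],[46,18],[49,0]]
[[9,10],[16,3],[20,9],[22,0],[28,9],[35,0],[46,18],[49,0]]
[[9,10],[16,3],[20,9],[22,0],[28,9],[35,0],[45,6],[46,18],[49,0]]
[[9,10],[16,3],[18,7],[20,9],[22,7],[28,9],[35,0],[45,6],[46,18],[49,0]]
[[9,10],[16,3],[18,7],[20,9],[22,7],[28,9],[35,0],[45,6],[46,18],[49,0]]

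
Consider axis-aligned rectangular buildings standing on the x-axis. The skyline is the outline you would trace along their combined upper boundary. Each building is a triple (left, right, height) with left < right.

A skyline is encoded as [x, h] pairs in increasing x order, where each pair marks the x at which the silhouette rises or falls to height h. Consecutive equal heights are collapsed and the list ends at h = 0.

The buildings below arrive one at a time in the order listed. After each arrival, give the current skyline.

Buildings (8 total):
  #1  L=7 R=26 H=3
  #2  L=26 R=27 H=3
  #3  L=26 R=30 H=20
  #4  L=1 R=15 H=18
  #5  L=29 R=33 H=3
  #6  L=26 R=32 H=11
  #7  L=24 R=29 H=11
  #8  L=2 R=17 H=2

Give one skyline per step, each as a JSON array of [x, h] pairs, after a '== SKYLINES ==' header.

== SKYLINES ==
[[7,3],[26,0]]
[[7,3],[27,0]]
[[7,3],[26,20],[30,0]]
[[1,18],[15,3],[26,20],[30,0]]
[[1,18],[15,3],[26,20],[30,3],[33,0]]
[[1,18],[15,3],[26,20],[30,11],[32,3],[33,0]]
[[1,18],[15,3],[24,11],[26,20],[30,11],[32,3],[33,0]]
[[1,18],[15,3],[24,11],[26,20],[30,11],[32,3],[33,0]]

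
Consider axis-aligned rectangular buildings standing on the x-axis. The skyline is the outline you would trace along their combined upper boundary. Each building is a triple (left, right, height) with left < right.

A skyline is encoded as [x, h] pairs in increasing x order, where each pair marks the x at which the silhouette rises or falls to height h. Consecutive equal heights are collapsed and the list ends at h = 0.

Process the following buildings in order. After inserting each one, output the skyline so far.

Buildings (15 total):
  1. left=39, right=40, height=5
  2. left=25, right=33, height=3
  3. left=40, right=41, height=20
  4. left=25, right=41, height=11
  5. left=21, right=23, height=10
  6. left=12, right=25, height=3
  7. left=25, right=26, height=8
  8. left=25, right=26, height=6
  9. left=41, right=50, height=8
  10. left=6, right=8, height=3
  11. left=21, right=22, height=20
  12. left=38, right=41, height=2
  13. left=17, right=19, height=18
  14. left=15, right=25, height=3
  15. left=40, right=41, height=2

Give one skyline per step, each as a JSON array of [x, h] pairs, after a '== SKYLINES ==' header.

== SKYLINES ==
[[39,5],[40,0]]
[[25,3],[33,0],[39,5],[40,0]]
[[25,3],[33,0],[39,5],[40,20],[41,0]]
[[25,11],[40,20],[41,0]]
[[21,10],[23,0],[25,11],[40,20],[41,0]]
[[12,3],[21,10],[23,3],[25,11],[40,20],[41,0]]
[[12,3],[21,10],[23,3],[25,11],[40,20],[41,0]]
[[12,3],[21,10],[23,3],[25,11],[40,20],[41,0]]
[[12,3],[21,10],[23,3],[25,11],[40,20],[41,8],[50,0]]
[[6,3],[8,0],[12,3],[21,10],[23,3],[25,11],[40,20],[41,8],[50,0]]
[[6,3],[8,0],[12,3],[21,20],[22,10],[23,3],[25,11],[40,20],[41,8],[50,0]]
[[6,3],[8,0],[12,3],[21,20],[22,10],[23,3],[25,11],[40,20],[41,8],[50,0]]
[[6,3],[8,0],[12,3],[17,18],[19,3],[21,20],[22,10],[23,3],[25,11],[40,20],[41,8],[50,0]]
[[6,3],[8,0],[12,3],[17,18],[19,3],[21,20],[22,10],[23,3],[25,11],[40,20],[41,8],[50,0]]
[[6,3],[8,0],[12,3],[17,18],[19,3],[21,20],[22,10],[23,3],[25,11],[40,20],[41,8],[50,0]]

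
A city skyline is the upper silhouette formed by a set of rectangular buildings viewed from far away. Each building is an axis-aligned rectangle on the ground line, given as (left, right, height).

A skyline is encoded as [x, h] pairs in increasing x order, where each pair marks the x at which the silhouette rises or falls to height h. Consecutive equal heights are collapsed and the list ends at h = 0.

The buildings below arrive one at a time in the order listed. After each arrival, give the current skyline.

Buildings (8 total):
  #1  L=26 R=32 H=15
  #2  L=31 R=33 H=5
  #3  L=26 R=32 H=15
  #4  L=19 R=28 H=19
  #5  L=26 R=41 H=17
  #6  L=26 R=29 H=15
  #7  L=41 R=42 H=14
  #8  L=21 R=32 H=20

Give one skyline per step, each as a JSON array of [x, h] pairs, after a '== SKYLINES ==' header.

== SKYLINES ==
[[26,15],[32,0]]
[[26,15],[32,5],[33,0]]
[[26,15],[32,5],[33,0]]
[[19,19],[28,15],[32,5],[33,0]]
[[19,19],[28,17],[41,0]]
[[19,19],[28,17],[41,0]]
[[19,19],[28,17],[41,14],[42,0]]
[[19,19],[21,20],[32,17],[41,14],[42,0]]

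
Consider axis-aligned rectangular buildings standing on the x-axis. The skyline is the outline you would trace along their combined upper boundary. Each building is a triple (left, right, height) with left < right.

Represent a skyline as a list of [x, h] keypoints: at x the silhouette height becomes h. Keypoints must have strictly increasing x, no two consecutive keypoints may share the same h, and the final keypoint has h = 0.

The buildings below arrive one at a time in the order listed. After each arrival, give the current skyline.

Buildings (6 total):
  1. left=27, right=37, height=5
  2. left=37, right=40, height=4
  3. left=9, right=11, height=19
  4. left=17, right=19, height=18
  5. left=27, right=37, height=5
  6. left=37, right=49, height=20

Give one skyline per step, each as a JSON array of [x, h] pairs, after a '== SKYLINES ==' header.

== SKYLINES ==
[[27,5],[37,0]]
[[27,5],[37,4],[40,0]]
[[9,19],[11,0],[27,5],[37,4],[40,0]]
[[9,19],[11,0],[17,18],[19,0],[27,5],[37,4],[40,0]]
[[9,19],[11,0],[17,18],[19,0],[27,5],[37,4],[40,0]]
[[9,19],[11,0],[17,18],[19,0],[27,5],[37,20],[49,0]]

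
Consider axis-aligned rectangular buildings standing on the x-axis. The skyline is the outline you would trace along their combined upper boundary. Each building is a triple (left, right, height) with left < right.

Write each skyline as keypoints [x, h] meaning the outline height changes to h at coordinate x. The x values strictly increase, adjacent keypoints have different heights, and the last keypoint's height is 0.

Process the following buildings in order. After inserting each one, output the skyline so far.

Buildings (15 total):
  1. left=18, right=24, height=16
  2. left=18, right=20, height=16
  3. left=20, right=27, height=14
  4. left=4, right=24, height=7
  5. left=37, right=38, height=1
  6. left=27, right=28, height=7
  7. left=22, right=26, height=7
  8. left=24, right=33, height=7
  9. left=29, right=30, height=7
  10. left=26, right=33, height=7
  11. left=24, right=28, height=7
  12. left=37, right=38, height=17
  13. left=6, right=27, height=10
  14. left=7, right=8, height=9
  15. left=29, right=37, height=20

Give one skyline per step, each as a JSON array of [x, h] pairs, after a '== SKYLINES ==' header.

== SKYLINES ==
[[18,16],[24,0]]
[[18,16],[24,0]]
[[18,16],[24,14],[27,0]]
[[4,7],[18,16],[24,14],[27,0]]
[[4,7],[18,16],[24,14],[27,0],[37,1],[38,0]]
[[4,7],[18,16],[24,14],[27,7],[28,0],[37,1],[38,0]]
[[4,7],[18,16],[24,14],[27,7],[28,0],[37,1],[38,0]]
[[4,7],[18,16],[24,14],[27,7],[33,0],[37,1],[38,0]]
[[4,7],[18,16],[24,14],[27,7],[33,0],[37,1],[38,0]]
[[4,7],[18,16],[24,14],[27,7],[33,0],[37,1],[38,0]]
[[4,7],[18,16],[24,14],[27,7],[33,0],[37,1],[38,0]]
[[4,7],[18,16],[24,14],[27,7],[33,0],[37,17],[38,0]]
[[4,7],[6,10],[18,16],[24,14],[27,7],[33,0],[37,17],[38,0]]
[[4,7],[6,10],[18,16],[24,14],[27,7],[33,0],[37,17],[38,0]]
[[4,7],[6,10],[18,16],[24,14],[27,7],[29,20],[37,17],[38,0]]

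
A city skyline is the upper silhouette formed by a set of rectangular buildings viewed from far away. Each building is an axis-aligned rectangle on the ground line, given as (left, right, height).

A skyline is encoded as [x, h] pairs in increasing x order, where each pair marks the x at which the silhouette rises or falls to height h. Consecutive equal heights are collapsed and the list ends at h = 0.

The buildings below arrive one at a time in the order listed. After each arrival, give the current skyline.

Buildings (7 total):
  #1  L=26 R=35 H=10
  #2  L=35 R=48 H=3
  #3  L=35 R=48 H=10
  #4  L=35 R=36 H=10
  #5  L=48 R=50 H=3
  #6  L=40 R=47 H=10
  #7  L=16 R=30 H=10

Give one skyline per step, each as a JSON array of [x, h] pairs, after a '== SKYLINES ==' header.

== SKYLINES ==
[[26,10],[35,0]]
[[26,10],[35,3],[48,0]]
[[26,10],[48,0]]
[[26,10],[48,0]]
[[26,10],[48,3],[50,0]]
[[26,10],[48,3],[50,0]]
[[16,10],[48,3],[50,0]]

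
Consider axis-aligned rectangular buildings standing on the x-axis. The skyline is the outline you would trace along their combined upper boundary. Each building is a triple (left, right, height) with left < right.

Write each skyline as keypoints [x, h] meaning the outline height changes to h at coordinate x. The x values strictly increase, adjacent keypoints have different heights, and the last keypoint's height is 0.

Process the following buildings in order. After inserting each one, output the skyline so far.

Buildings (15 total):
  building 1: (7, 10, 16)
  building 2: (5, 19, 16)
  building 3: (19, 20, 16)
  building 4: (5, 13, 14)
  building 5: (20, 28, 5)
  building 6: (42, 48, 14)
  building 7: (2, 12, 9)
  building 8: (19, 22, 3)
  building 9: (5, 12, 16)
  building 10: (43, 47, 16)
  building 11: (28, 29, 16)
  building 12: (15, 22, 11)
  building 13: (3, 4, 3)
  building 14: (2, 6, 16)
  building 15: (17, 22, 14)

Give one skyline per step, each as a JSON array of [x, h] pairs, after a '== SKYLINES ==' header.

== SKYLINES ==
[[7,16],[10,0]]
[[5,16],[19,0]]
[[5,16],[20,0]]
[[5,16],[20,0]]
[[5,16],[20,5],[28,0]]
[[5,16],[20,5],[28,0],[42,14],[48,0]]
[[2,9],[5,16],[20,5],[28,0],[42,14],[48,0]]
[[2,9],[5,16],[20,5],[28,0],[42,14],[48,0]]
[[2,9],[5,16],[20,5],[28,0],[42,14],[48,0]]
[[2,9],[5,16],[20,5],[28,0],[42,14],[43,16],[47,14],[48,0]]
[[2,9],[5,16],[20,5],[28,16],[29,0],[42,14],[43,16],[47,14],[48,0]]
[[2,9],[5,16],[20,11],[22,5],[28,16],[29,0],[42,14],[43,16],[47,14],[48,0]]
[[2,9],[5,16],[20,11],[22,5],[28,16],[29,0],[42,14],[43,16],[47,14],[48,0]]
[[2,16],[20,11],[22,5],[28,16],[29,0],[42,14],[43,16],[47,14],[48,0]]
[[2,16],[20,14],[22,5],[28,16],[29,0],[42,14],[43,16],[47,14],[48,0]]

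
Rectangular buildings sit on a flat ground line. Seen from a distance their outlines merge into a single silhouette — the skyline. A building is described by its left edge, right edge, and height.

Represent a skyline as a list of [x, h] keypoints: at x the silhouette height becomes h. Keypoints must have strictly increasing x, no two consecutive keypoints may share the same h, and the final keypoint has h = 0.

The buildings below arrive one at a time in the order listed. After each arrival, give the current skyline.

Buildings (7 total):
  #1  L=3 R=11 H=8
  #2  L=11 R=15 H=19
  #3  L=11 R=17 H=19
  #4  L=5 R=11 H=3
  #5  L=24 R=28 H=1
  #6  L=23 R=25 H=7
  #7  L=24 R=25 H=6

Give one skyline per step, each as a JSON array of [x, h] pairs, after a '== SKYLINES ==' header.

== SKYLINES ==
[[3,8],[11,0]]
[[3,8],[11,19],[15,0]]
[[3,8],[11,19],[17,0]]
[[3,8],[11,19],[17,0]]
[[3,8],[11,19],[17,0],[24,1],[28,0]]
[[3,8],[11,19],[17,0],[23,7],[25,1],[28,0]]
[[3,8],[11,19],[17,0],[23,7],[25,1],[28,0]]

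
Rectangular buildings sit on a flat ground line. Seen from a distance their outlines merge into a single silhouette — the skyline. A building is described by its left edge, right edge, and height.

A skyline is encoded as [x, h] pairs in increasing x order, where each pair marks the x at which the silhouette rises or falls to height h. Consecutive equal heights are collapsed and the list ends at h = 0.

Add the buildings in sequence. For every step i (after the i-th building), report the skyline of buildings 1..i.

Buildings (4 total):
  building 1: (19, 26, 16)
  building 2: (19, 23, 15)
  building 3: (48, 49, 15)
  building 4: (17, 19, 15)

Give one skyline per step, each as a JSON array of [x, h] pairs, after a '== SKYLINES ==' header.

== SKYLINES ==
[[19,16],[26,0]]
[[19,16],[26,0]]
[[19,16],[26,0],[48,15],[49,0]]
[[17,15],[19,16],[26,0],[48,15],[49,0]]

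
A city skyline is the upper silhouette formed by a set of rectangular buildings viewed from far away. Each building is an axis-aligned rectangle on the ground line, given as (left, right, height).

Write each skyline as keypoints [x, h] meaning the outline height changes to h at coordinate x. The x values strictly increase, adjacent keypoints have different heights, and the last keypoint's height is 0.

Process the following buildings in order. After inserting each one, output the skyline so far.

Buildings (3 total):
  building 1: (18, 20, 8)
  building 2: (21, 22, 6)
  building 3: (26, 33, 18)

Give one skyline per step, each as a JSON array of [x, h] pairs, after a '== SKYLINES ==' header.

== SKYLINES ==
[[18,8],[20,0]]
[[18,8],[20,0],[21,6],[22,0]]
[[18,8],[20,0],[21,6],[22,0],[26,18],[33,0]]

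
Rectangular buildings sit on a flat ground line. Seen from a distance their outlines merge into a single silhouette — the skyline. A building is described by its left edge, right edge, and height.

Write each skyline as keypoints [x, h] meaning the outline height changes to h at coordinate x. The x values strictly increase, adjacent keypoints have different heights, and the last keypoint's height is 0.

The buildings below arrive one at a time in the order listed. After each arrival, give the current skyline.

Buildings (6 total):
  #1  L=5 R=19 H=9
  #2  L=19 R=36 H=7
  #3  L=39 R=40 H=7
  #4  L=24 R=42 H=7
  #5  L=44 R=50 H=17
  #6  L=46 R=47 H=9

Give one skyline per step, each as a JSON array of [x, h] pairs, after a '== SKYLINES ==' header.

== SKYLINES ==
[[5,9],[19,0]]
[[5,9],[19,7],[36,0]]
[[5,9],[19,7],[36,0],[39,7],[40,0]]
[[5,9],[19,7],[42,0]]
[[5,9],[19,7],[42,0],[44,17],[50,0]]
[[5,9],[19,7],[42,0],[44,17],[50,0]]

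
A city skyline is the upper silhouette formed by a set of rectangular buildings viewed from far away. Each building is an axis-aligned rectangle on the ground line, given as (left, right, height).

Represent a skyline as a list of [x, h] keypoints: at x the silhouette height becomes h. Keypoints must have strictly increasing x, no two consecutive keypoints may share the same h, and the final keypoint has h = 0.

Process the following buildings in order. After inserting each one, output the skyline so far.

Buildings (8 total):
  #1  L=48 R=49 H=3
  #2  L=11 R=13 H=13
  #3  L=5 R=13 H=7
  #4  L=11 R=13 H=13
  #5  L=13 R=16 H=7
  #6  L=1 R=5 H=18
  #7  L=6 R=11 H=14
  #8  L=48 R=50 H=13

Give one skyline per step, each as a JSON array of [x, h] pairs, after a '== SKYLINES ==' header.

== SKYLINES ==
[[48,3],[49,0]]
[[11,13],[13,0],[48,3],[49,0]]
[[5,7],[11,13],[13,0],[48,3],[49,0]]
[[5,7],[11,13],[13,0],[48,3],[49,0]]
[[5,7],[11,13],[13,7],[16,0],[48,3],[49,0]]
[[1,18],[5,7],[11,13],[13,7],[16,0],[48,3],[49,0]]
[[1,18],[5,7],[6,14],[11,13],[13,7],[16,0],[48,3],[49,0]]
[[1,18],[5,7],[6,14],[11,13],[13,7],[16,0],[48,13],[50,0]]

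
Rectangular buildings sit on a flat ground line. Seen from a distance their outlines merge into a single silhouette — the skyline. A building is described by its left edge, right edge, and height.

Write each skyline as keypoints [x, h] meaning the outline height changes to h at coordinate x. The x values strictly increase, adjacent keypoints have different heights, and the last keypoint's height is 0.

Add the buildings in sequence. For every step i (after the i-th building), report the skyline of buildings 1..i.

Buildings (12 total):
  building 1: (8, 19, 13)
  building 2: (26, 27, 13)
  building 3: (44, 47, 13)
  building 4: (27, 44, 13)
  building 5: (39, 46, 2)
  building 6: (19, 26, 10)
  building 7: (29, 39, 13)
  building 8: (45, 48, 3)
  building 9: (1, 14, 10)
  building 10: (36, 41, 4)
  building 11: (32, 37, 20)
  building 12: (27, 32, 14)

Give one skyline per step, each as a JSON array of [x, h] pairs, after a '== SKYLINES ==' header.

== SKYLINES ==
[[8,13],[19,0]]
[[8,13],[19,0],[26,13],[27,0]]
[[8,13],[19,0],[26,13],[27,0],[44,13],[47,0]]
[[8,13],[19,0],[26,13],[47,0]]
[[8,13],[19,0],[26,13],[47,0]]
[[8,13],[19,10],[26,13],[47,0]]
[[8,13],[19,10],[26,13],[47,0]]
[[8,13],[19,10],[26,13],[47,3],[48,0]]
[[1,10],[8,13],[19,10],[26,13],[47,3],[48,0]]
[[1,10],[8,13],[19,10],[26,13],[47,3],[48,0]]
[[1,10],[8,13],[19,10],[26,13],[32,20],[37,13],[47,3],[48,0]]
[[1,10],[8,13],[19,10],[26,13],[27,14],[32,20],[37,13],[47,3],[48,0]]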